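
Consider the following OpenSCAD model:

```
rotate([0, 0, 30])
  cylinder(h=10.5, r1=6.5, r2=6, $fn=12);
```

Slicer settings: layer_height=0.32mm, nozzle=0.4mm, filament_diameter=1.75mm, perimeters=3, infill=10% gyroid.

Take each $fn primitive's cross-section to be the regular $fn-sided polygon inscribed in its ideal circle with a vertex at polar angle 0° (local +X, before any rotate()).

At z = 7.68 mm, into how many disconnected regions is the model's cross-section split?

1

At z = 7.68 mm: the cone contributes a regular 12-gon of circumradius 6.134 (interpolated between r1=6.5 and r2=6 at t=0.731); (rotated 30° about Z; rotation is an isometry so areas/perimeters/island counts are preserved). The result has 1 disconnected region.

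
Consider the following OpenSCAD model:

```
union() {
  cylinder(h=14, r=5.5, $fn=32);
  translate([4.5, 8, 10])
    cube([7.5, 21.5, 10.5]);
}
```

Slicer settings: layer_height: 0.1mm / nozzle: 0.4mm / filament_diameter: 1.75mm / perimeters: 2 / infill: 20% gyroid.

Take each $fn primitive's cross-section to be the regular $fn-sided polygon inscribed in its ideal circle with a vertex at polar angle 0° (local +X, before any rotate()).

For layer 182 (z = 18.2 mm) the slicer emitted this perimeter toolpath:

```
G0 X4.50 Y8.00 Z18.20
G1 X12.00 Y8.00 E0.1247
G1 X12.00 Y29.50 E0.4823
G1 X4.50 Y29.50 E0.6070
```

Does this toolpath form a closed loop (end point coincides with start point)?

no

Start point (G0): (4.50, 8.00). End point (last G1): the path does not return to the start — open.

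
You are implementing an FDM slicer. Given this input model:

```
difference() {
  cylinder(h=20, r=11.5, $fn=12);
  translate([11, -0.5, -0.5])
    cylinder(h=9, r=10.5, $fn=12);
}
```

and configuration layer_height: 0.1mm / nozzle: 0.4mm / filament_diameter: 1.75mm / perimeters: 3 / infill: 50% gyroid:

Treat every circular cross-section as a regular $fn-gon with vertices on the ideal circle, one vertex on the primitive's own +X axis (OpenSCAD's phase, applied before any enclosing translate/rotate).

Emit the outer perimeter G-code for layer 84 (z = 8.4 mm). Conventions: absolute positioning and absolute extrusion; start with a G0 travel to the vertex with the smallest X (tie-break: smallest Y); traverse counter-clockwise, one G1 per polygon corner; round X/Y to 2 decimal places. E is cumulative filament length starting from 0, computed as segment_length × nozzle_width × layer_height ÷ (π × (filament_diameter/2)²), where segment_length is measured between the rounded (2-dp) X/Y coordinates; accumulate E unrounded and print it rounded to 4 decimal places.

At z = 8.4 mm: the r=11.5 cylinder gives a regular 12-gon of circumradius 11.5 (constant along its height); the r=10.5 cylinder at (11, -0.5) gives a regular 12-gon of circumradius 10.5 (constant along its height); Subtracting the remaining from the first: starting from the r=11.5 cylinder, the r=10.5 cylinder at (11, -0.5) partially overlaps it — only the 136.71 mm² overlap (of its 330.75 mm²) is removed, clipping the outline — 1 connected region. The outline is a single polygon with 16 vertices. Extrusion per mm of travel: 0.4 × 0.1 / (π × 0.875²) = 0.016630. Accumulating E over each segment gives final E = 1.2092.

G0 X-11.50 Y0.00 Z8.40
G1 X-9.96 Y-5.75 E0.0990
G1 X-5.75 Y-9.96 E0.1980
G1 X0.00 Y-11.50 E0.2970
G1 X5.75 Y-9.96 E0.3960
G1 X6.04 Y-9.67 E0.4028
G1 X5.75 Y-9.59 E0.4078
G1 X1.91 Y-5.75 E0.4981
G1 X0.50 Y-0.50 E0.5885
G1 X1.91 Y4.75 E0.6789
G1 X5.75 Y8.59 E0.7692
G1 X6.83 Y8.88 E0.7878
G1 X5.75 Y9.96 E0.8132
G1 X0.00 Y11.50 E0.9122
G1 X-5.75 Y9.96 E1.0112
G1 X-9.96 Y5.75 E1.1102
G1 X-11.50 Y0.00 E1.2092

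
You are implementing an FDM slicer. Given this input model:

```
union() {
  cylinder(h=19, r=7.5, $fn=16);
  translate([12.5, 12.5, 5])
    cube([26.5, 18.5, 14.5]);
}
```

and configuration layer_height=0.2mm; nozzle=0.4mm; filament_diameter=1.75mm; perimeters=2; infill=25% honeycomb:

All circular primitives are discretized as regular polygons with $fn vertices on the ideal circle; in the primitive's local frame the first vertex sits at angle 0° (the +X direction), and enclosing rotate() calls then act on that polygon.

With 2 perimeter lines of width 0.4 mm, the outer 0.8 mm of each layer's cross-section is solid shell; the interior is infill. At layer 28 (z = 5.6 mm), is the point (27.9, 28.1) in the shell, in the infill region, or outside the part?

At z = 5.6 mm: the r=7.5 cylinder contributes a regular 16-gon of circumradius 7.5; the cube at (12.5, 12.5) (footprint 26.5×18.5) is included at this height; Combining (union): the 2 present regions are separate (no shared area or edge), so areas and boundary lengths simply add and each stays a separate island — 2 connected regions. Overall, the cross-section has 2 separate islands. The nearest boundary edge runs (12.50, 31.00)→(39.00, 31.00); distance from the point to it = 2.90 mm. (Shell/infill is judged within the island containing the point — the largest one.) The point is inside the cross-section and 2.90 mm from the nearest boundary — more than the 0.8 mm shell width (2 × 0.4), so it's in the infill interior.

infill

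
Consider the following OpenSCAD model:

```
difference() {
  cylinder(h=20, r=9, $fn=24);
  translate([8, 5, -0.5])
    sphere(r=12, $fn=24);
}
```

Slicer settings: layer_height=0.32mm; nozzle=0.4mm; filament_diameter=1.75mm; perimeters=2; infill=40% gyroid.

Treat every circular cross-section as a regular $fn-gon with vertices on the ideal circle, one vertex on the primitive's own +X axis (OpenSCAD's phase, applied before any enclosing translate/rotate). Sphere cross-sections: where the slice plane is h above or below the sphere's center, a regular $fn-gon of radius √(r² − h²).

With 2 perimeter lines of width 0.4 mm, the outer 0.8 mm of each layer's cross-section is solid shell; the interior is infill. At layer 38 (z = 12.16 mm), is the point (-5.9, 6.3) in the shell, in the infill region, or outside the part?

At z = 12.16 mm: the r=9 cylinder contributes a regular 24-gon of circumradius 9; the sphere at (8, 5) is absent (|z−center|=12.660 > r=12); After the difference (first − rest): none of the subtracted shapes is present at this height, so the r=9 cylinder is unchanged — 1 connected region. Overall, the cross-section is a single solid region. The nearest boundary edge runs (-4.50, 7.79)→(-6.36, 6.36); distance from the point to it = 0.33 mm. The point is inside the cross-section, 0.33 mm from the nearest boundary — within the 0.8 mm shell band (2 × 0.4).

shell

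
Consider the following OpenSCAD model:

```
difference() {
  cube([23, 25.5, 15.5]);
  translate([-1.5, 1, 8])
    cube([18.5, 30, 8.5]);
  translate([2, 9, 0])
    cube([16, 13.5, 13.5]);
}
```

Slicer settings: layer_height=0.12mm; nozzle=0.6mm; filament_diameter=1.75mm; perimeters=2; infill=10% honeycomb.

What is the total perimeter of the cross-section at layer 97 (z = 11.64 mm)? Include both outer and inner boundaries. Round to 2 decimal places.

At z = 11.64 mm: the 23×25.5 cube contributes its full rectangle (perimeter 97.00 mm); the 18.5×30 cube at (-1.5, 1) contributes its full rectangle (perimeter 97.00 mm); the 16×13.5 cube at (2, 9) contributes its full rectangle (perimeter 59.00 mm); Subtracting the remaining from the first: starting from the 23×25.5 cube, the 18.5×30 cube at (-1.5, 1) partially overlaps it — only the 416.50 mm² overlap (of its 555.00 mm²) is removed, clipping the outline; the 16×13.5 cube at (2, 9) partially overlaps it — only the 13.50 mm² overlap (of its 216.00 mm²) is removed, clipping the outline — boundary = 99.00 mm. Overall, the cross-section is a single solid region. Total boundary length (outer) = 99.00 mm.

99.00 mm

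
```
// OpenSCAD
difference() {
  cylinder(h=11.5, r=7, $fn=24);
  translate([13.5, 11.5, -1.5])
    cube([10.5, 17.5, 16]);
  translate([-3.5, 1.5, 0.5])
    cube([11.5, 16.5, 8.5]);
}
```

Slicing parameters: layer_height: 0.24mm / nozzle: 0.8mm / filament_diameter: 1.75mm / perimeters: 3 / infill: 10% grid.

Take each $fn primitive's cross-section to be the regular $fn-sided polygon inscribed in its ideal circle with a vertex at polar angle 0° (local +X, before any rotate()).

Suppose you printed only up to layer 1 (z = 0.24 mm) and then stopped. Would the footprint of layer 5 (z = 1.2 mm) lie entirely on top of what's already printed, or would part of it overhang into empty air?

entirely on top

Compare the two slices. At z = 0.24: the r=7 cylinder gives a regular 24-gon of circumradius 7 (constant along its height) (area = (24/2)·7.000²·sin(360°/24) = 152.19 mm²); the 10.5×17.5 cube at (13.5, 11.5) contributes its full rectangle (area 183.75 mm²); the cube at (-3.5, 1.5) is not intersected at this z (z outside [0.5, 9]); After the difference (first − rest): starting from the r=7 cylinder (152.19 mm²), the 10.5×17.5 cube at (13.5, 11.5) misses the remaining region (no effect) — area = 152.19 mm². At z = 1.2: the cylinder: section is a regular 24-gon, circumradius r=7 (area = (24/2)·7.000²·sin(360°/24) = 152.19 mm²); the cube at (13.5, 11.5) (footprint 10.5×17.5) is included at this height (area 183.75 mm²); the cube at (-3.5, 1.5) (footprint 11.5×16.5) is included at this height (area 189.75 mm²); After the difference (first − rest): starting from the r=7 cylinder (152.19 mm²), the 10.5×17.5 cube at (13.5, 11.5) misses the remaining region (no effect); the 11.5×16.5 cube at (-3.5, 1.5) partially overlaps it — only the 45.74 mm² overlap (of its 189.75 mm²) is removed, clipping the outline — area = 106.45 mm². Checking containment: the cross-section at z = 1.2 is a subset of the cross-section at z = 0.24.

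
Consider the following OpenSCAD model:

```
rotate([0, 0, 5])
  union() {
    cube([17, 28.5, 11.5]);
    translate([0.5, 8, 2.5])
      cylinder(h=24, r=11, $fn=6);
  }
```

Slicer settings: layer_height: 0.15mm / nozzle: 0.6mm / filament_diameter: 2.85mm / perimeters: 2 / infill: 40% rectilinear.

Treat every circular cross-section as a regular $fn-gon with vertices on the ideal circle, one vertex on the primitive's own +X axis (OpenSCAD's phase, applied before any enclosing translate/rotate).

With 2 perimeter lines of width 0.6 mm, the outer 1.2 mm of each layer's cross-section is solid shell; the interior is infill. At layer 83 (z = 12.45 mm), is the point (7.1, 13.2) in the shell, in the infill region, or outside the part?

At z = 12.45 mm: the cube does not reach this height (z outside [0, 11.5]); the cylinder at (0.5, 8): section is a regular 6-gon, circumradius r=11; Combining (union): only the r=11 cylinder at (0.5, 8) is present, so the union is just that shape — 1 connected region; (rotated 5° about Z; rotation is an isometry so areas/perimeters/island counts are preserved). Overall, the cross-section is a single solid region. Undo the 5° rotation: the query point maps to (8.223, 12.531) in the un-rotated model frame. The nearest boundary edge runs (11.50, 8.00)→(6.00, 17.53); distance from the point to it = 0.57 mm. The point is inside the cross-section, 0.57 mm from the nearest boundary — within the 1.2 mm shell band (2 × 0.6).

shell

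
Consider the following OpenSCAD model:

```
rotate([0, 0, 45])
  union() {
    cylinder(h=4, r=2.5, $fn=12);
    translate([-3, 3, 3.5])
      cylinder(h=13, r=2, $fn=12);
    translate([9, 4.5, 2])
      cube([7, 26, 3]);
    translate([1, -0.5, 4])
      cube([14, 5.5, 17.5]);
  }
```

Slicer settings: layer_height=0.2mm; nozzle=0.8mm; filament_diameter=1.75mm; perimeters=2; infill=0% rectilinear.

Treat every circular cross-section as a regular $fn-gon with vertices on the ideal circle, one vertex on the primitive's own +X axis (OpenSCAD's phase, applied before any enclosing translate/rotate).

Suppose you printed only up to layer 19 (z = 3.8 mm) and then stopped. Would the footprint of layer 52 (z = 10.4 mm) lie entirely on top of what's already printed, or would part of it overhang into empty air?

part overhangs

Compare the two slices. At z = 3.8: the r=2.5 cylinder gives a regular 12-gon of circumradius 2.5 (constant along its height) (area = (12/2)·2.500²·sin(360°/12) = 18.75 mm²); the r=2 cylinder at (-3, 3) contributes a regular 12-gon of circumradius 2 (area = (12/2)·2.000²·sin(360°/12) = 12.00 mm²); the cube at (9, 4.5) (footprint 7×26) is included at this height (area 182.00 mm²); the cube at (1, -0.5) is not intersected at this z (z outside [4, 21.5]); Merging all regions: the regions partially overlap — summed areas 212.75 mm² minus the doubly-counted overlap 0.13 mm² gives 212.62 mm² — area = 212.62 mm²; (rotated 45° about Z; rotation is an isometry so areas/perimeters/island counts are preserved). At z = 10.4: the cylinder does not reach this height (z outside [0, 4]); the r=2 cylinder at (-3, 3) gives a regular 12-gon of circumradius 2 (constant along its height) (area = (12/2)·2.000²·sin(360°/12) = 12.00 mm²); the cube at (9, 4.5) does not reach this height (z outside [2, 5]); the cube at (1, -0.5) (footprint 14×5.5) is included at this height (area 77.00 mm²); Merging all regions: the 2 present regions are separate (no shared area or edge), so areas and boundary lengths simply add and each stays a separate island — area = 89.00 mm²; (whole slice rotated 45° about Z — lengths, areas and connectivity unchanged). Checking containment: at z = 10.4 the cross-section extends beyond the z = 3.8 cross-section by about 70.96 mm².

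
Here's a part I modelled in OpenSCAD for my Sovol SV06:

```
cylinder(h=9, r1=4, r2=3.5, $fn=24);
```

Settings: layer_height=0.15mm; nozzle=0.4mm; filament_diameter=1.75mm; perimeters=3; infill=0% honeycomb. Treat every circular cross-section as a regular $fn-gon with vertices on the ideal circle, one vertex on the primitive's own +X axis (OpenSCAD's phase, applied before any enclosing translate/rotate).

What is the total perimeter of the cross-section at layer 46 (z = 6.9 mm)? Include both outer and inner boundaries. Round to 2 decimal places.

22.66 mm

At z = 6.9 mm: the cone: at t=0.767 of its height the radius interpolates to r₁+(r₂−r₁)t = 3.617, giving a regular 24-gon of that circumradius (perimeter = 2·24·3.617·sin(180°/24) = 22.66 mm). Overall, the cross-section is a single solid region. Total boundary length (outer) = 22.66 mm.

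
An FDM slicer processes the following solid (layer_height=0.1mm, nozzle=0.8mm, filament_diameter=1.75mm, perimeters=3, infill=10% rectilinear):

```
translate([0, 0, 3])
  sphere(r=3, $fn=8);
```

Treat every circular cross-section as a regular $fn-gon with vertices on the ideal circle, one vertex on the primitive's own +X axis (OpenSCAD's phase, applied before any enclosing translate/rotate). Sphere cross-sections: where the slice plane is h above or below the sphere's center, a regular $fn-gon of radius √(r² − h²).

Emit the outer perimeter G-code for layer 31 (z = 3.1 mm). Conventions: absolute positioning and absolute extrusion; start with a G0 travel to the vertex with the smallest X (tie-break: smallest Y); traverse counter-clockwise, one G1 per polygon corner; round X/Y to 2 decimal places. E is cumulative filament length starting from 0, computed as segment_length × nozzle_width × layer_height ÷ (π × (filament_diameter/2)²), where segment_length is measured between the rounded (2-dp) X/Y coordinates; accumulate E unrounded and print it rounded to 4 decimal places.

At z = 3.1 mm: the r=3 sphere slices to a regular 8-gon of circumradius 2.998 (√(r²−h²) with h=0.1 from center). The outline is a single polygon with 8 vertices. Extrusion per mm of travel: 0.8 × 0.1 / (π × 0.875²) = 0.033260. Accumulating E over each segment gives final E = 0.6108.

G0 X-3.00 Y0.00 Z3.10
G1 X-2.12 Y-2.12 E0.0763
G1 X0.00 Y-3.00 E0.1527
G1 X2.12 Y-2.12 E0.2290
G1 X3.00 Y0.00 E0.3054
G1 X2.12 Y2.12 E0.3817
G1 X0.00 Y3.00 E0.4581
G1 X-2.12 Y2.12 E0.5344
G1 X-3.00 Y0.00 E0.6108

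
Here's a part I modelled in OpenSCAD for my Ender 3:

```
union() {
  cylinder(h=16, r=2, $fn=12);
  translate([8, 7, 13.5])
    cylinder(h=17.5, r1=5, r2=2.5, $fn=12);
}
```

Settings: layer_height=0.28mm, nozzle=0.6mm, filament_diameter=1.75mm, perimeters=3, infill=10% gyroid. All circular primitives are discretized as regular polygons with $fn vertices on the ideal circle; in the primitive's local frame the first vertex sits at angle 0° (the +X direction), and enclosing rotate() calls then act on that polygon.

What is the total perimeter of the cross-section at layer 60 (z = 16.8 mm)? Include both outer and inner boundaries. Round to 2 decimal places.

At z = 16.8 mm: the cylinder is absent (z outside [0, 16]); the cone at (8, 7) (r1=5→r2=2.5) has section circumradius 4.529 here — a regular 12-gon (perimeter = 2·12·4.529·sin(180°/12) = 28.13 mm); Taking the union: only the cone at (8, 7) is present, so the union is just that shape — boundary = 28.13 mm. Overall, the cross-section is a single solid region. Total boundary length (outer) = 28.13 mm.

28.13 mm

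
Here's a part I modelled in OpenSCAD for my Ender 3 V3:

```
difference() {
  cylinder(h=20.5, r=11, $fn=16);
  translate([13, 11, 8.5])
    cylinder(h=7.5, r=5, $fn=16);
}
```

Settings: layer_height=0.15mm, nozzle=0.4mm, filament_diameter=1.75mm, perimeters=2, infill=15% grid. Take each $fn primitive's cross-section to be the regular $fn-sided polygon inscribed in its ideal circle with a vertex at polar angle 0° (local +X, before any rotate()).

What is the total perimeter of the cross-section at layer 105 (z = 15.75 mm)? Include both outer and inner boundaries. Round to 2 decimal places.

68.67 mm

At z = 15.75 mm: the r=11 cylinder contributes a regular 16-gon of circumradius 11 (perimeter = 2·16·11.000·sin(180°/16) = 68.67 mm); the cylinder at (13, 11): section is a regular 16-gon, circumradius r=5 (perimeter = 2·16·5.000·sin(180°/16) = 31.21 mm); Taking the first minus the rest: starting from the r=11 cylinder, the r=5 cylinder at (13, 11) misses the remaining region (no effect) — boundary = 68.67 mm. Overall, the cross-section is a single solid region. Total boundary length (outer) = 68.67 mm.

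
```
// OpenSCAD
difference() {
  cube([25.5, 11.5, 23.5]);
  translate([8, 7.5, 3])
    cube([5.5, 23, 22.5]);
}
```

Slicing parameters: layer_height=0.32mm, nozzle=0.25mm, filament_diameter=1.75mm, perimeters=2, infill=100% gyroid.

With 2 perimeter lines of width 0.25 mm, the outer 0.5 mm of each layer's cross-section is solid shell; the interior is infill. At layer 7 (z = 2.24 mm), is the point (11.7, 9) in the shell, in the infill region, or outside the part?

infill

At z = 2.24 mm: the 25.5×11.5 cube contributes its full rectangle; the cube at (8, 7.5) is not intersected at this z (z outside [3, 25.5]); Taking the first minus the rest: none of the subtracted shapes is present at this height, so the 25.5×11.5 cube is unchanged — 1 connected region. Overall, the cross-section is a single solid region. The nearest boundary edge runs (25.50, 11.50)→(0.00, 11.50); distance from the point to it = 2.50 mm. The point is inside the cross-section and 2.50 mm from the nearest boundary — more than the 0.5 mm shell width (2 × 0.25), so it's in the infill interior.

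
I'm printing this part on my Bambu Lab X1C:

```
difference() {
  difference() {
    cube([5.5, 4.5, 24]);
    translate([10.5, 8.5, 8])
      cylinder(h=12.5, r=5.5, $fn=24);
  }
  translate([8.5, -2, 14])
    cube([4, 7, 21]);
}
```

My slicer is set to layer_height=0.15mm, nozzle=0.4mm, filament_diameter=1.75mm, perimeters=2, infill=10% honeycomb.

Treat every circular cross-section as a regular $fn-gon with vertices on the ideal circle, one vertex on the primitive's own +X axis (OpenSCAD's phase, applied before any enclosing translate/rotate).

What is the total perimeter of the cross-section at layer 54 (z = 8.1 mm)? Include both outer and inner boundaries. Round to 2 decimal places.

20.00 mm

At z = 8.1 mm: the cube (footprint 5.5×4.5) is included at this height (perimeter 20.00 mm); the cylinder at (10.5, 8.5): section is a regular 24-gon, circumradius r=5.5 (perimeter = 2·24·5.500·sin(180°/24) = 34.46 mm); After the difference (first − rest): starting from the 5.5×4.5 cube, the r=5.5 cylinder at (10.5, 8.5) misses the remaining region (no effect) — boundary = 20.00 mm; the cube at (8.5, -2) does not reach this height (z outside [14, 35]); After the difference (first − rest): none of the subtracted shapes is present at this height, so the result so far is unchanged — boundary = 20.00 mm. Overall, the cross-section is a single solid region. Total boundary length (outer) = 20.00 mm.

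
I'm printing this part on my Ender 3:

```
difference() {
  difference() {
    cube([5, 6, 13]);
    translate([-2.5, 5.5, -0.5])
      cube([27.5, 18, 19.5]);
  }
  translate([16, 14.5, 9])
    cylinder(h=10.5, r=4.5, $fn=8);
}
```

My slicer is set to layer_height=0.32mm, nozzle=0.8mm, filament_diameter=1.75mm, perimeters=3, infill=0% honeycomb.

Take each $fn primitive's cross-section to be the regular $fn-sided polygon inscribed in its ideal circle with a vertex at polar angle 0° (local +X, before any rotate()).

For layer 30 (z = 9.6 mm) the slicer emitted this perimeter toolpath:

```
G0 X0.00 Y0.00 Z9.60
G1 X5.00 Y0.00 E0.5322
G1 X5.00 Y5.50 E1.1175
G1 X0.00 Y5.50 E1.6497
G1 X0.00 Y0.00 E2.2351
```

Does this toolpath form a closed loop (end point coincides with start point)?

yes

Start point (G0): (0.00, 0.00). End point (last G1): the path returns to the start — closed.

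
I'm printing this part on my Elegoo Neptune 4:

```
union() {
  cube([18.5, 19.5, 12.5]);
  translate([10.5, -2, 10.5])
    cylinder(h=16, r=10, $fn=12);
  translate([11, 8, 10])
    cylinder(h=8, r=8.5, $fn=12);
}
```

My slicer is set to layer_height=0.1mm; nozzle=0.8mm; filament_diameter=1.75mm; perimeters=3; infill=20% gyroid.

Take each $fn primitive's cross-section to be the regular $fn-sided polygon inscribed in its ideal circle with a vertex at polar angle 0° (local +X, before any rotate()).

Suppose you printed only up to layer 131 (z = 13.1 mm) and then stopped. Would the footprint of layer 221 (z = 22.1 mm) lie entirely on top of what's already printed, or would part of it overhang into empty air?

Compare the two slices. At z = 13.1: the cube is absent (z outside [0, 12.5]); the cylinder at (10.5, -2): section is a regular 12-gon, circumradius r=10 (area = (12/2)·10.000²·sin(360°/12) = 300.00 mm²); the r=8.5 cylinder at (11, 8) contributes a regular 12-gon of circumradius 8.5 (area = (12/2)·8.500²·sin(360°/12) = 216.75 mm²); Merging all regions: the regions partially overlap — summed areas 516.75 mm² minus the doubly-counted overlap 84.80 mm² gives 431.95 mm² — area = 431.95 mm². At z = 22.1: the cube is absent (z outside [0, 12.5]); the r=10 cylinder at (10.5, -2) contributes a regular 12-gon of circumradius 10 (area = (12/2)·10.000²·sin(360°/12) = 300.00 mm²); the cylinder at (11, 8) is not intersected at this z (z outside [10, 18]); Taking the union: only the r=10 cylinder at (10.5, -2) is present, so the union is just that shape — area = 300.00 mm². Checking containment: the cross-section at z = 22.1 is a subset of the cross-section at z = 13.1.

entirely on top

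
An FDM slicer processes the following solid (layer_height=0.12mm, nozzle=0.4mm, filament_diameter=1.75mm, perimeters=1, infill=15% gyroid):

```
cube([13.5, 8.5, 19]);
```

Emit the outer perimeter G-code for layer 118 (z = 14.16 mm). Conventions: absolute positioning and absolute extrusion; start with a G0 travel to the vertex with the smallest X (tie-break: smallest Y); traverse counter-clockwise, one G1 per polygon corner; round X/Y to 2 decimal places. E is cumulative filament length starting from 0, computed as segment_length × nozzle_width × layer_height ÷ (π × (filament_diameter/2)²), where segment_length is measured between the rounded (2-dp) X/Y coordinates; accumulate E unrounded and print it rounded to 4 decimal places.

At z = 14.16 mm: the cube (footprint 13.5×8.5) is included at this height. The outline is a single polygon with 4 vertices. Extrusion per mm of travel: 0.4 × 0.12 / (π × 0.875²) = 0.019956. Accumulating E over each segment gives final E = 0.8781.

G0 X0.00 Y0.00 Z14.16
G1 X13.50 Y0.00 E0.2694
G1 X13.50 Y8.50 E0.4390
G1 X0.00 Y8.50 E0.7084
G1 X0.00 Y0.00 E0.8781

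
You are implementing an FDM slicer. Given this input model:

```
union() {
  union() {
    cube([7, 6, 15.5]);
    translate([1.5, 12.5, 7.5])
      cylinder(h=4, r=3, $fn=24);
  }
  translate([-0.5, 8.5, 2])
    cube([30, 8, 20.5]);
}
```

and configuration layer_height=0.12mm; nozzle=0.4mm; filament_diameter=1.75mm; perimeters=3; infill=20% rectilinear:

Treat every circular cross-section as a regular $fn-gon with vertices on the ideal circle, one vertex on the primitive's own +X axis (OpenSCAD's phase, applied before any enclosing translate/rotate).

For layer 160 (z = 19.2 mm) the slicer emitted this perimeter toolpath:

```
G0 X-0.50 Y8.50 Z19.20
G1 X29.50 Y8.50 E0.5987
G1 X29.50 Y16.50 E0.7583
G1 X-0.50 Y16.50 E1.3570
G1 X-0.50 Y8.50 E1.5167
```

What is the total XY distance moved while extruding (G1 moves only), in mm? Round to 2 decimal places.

76.00 mm

Sum the Euclidean lengths of each G1 segment: total = 76.00 mm.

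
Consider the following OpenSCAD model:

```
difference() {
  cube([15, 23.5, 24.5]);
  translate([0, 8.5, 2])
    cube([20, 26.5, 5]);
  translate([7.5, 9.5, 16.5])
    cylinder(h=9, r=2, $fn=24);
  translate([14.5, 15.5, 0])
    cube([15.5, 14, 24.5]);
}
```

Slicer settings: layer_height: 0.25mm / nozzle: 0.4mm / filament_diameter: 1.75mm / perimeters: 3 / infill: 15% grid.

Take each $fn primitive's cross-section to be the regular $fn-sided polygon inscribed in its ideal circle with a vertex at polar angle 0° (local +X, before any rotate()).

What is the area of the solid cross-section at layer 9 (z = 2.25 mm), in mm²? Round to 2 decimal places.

127.50 mm²

At z = 2.25 mm: the 15×23.5 cube contributes its full rectangle (area 352.50 mm²); the cube at (0, 8.5) (footprint 20×26.5) is included at this height (area 530.00 mm²); the cylinder at (7.5, 9.5) is absent (z outside [16.5, 25.5]); the 15.5×14 cube at (14.5, 15.5) contributes its full rectangle (area 217.00 mm²); Taking the first minus the rest: starting from the 15×23.5 cube (352.50 mm²), the 20×26.5 cube at (0, 8.5) partially overlaps it — only the 225.00 mm² overlap (of its 530.00 mm²) is removed, clipping the outline; the 15.5×14 cube at (14.5, 15.5) misses the remaining region (no effect) — area = 127.50 mm². Overall, the cross-section is a single solid region. Net area = 127.50 mm².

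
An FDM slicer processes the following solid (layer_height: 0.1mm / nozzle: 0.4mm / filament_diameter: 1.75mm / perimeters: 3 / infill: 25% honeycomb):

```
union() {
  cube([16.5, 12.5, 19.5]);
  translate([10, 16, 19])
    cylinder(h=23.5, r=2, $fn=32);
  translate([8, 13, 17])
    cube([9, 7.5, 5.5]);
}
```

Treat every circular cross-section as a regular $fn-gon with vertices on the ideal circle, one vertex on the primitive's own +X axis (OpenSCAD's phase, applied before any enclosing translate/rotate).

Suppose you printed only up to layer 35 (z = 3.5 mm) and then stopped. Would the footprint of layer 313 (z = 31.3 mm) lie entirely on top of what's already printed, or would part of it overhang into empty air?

Compare the two slices. At z = 3.5: the cube is present — its section is the full 16.5×12.5 rectangle (area 206.25 mm²); the cylinder at (10, 16) is absent (z outside [19, 42.5]); the cube at (8, 13) is not intersected at this z (z outside [17, 22.5]); Merging all regions: only the 16.5×12.5 cube is present, so the union is just that shape — area = 206.25 mm². At z = 31.3: the cube is not intersected at this z (z outside [0, 19.5]); the r=2 cylinder at (10, 16) contributes a regular 32-gon of circumradius 2 (area = (32/2)·2.000²·sin(360°/32) = 12.49 mm²); the cube at (8, 13) is not intersected at this z (z outside [17, 22.5]); Merging all regions: only the r=2 cylinder at (10, 16) is present, so the union is just that shape — area = 12.49 mm². Checking containment: at z = 31.3 the cross-section extends beyond the z = 3.5 cross-section by about 12.49 mm².

part overhangs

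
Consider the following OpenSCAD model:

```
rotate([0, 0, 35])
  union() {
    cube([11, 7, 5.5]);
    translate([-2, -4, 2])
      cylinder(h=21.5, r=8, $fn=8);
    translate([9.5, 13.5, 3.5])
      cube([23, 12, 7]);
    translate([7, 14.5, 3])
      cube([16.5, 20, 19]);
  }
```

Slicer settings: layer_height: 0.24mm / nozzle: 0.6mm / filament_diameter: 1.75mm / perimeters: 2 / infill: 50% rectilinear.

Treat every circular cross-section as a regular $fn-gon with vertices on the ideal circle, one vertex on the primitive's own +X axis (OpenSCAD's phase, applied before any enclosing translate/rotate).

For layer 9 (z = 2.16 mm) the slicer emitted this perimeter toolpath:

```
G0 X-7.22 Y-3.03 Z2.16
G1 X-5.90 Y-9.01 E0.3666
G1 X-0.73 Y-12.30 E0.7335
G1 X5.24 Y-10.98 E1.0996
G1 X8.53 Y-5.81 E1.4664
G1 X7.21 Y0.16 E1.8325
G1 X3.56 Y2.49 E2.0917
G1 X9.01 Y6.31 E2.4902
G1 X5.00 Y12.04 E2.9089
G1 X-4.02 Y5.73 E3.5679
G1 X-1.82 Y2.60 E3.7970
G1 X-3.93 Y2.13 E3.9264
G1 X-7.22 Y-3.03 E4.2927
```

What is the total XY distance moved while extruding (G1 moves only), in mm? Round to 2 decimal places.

Sum the Euclidean lengths of each G1 segment: total = 71.70 mm.

71.70 mm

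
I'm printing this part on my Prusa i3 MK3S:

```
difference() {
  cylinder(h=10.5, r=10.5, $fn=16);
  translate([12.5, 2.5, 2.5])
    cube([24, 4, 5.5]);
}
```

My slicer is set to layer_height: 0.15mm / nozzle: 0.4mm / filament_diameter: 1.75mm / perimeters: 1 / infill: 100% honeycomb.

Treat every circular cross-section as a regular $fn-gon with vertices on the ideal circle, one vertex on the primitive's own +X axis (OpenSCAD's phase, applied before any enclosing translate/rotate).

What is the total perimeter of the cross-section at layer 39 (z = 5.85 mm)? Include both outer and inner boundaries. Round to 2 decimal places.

At z = 5.85 mm: the r=10.5 cylinder contributes a regular 16-gon of circumradius 10.5 (perimeter = 2·16·10.500·sin(180°/16) = 65.55 mm); the 24×4 cube at (12.5, 2.5) contributes its full rectangle (perimeter 56.00 mm); Subtracting the remaining from the first: starting from the r=10.5 cylinder, the 24×4 cube at (12.5, 2.5) misses the remaining region (no effect) — boundary = 65.55 mm. Overall, the cross-section is a single solid region. Total boundary length (outer) = 65.55 mm.

65.55 mm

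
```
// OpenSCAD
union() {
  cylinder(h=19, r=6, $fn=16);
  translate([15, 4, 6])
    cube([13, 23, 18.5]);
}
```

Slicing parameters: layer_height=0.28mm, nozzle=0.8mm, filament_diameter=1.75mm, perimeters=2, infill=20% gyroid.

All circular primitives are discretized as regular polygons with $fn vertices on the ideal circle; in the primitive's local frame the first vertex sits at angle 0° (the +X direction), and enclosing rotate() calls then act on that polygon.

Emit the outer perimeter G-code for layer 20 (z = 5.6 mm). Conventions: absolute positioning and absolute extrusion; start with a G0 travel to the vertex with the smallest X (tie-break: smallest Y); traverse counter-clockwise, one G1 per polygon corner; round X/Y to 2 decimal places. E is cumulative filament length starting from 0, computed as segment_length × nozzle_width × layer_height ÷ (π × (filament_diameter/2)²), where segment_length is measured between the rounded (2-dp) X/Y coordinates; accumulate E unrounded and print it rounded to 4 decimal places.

G0 X-6.00 Y0.00 Z5.60
G1 X-5.54 Y-2.30 E0.2184
G1 X-4.24 Y-4.24 E0.4359
G1 X-2.30 Y-5.54 E0.6534
G1 X0.00 Y-6.00 E0.8718
G1 X2.30 Y-5.54 E1.0903
G1 X4.24 Y-4.24 E1.3078
G1 X5.54 Y-2.30 E1.5252
G1 X6.00 Y0.00 E1.7437
G1 X5.54 Y2.30 E1.9621
G1 X4.24 Y4.24 E2.1796
G1 X2.30 Y5.54 E2.3971
G1 X0.00 Y6.00 E2.6155
G1 X-2.30 Y5.54 E2.8340
G1 X-4.24 Y4.24 E3.0514
G1 X-5.54 Y2.30 E3.2689
G1 X-6.00 Y0.00 E3.4874

At z = 5.6 mm: the cylinder: section is a regular 16-gon, circumradius r=6; the cube at (15, 4) does not reach this height (z outside [6, 24.5]); Merging all regions: only the r=6 cylinder is present, so the union is just that shape — 1 connected region. The outline is a single polygon with 16 vertices. Extrusion per mm of travel: 0.8 × 0.28 / (π × 0.875²) = 0.093128. Accumulating E over each segment gives final E = 3.4874.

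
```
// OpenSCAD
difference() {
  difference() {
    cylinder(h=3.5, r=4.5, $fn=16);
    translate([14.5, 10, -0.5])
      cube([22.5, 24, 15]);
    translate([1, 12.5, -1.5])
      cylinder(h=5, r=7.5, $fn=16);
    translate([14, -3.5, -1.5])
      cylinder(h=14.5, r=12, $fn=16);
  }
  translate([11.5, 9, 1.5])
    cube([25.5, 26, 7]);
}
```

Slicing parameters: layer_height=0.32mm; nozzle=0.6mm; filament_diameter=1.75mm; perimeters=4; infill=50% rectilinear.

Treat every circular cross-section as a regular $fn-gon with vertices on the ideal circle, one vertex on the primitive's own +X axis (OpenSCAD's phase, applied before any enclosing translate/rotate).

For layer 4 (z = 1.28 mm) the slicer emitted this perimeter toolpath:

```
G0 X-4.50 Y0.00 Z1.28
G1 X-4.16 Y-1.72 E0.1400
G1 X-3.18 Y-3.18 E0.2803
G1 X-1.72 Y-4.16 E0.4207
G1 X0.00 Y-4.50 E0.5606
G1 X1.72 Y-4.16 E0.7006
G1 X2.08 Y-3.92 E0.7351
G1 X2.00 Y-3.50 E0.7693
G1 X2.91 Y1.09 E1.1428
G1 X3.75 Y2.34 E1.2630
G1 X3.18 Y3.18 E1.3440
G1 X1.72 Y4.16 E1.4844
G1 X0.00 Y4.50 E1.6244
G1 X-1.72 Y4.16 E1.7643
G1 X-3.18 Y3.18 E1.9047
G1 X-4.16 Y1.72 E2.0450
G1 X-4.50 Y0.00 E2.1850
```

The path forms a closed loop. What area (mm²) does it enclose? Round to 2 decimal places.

Apply the shoelace formula to the sequence of (X, Y) vertices; enclosed area = 53.64 mm².

53.64 mm²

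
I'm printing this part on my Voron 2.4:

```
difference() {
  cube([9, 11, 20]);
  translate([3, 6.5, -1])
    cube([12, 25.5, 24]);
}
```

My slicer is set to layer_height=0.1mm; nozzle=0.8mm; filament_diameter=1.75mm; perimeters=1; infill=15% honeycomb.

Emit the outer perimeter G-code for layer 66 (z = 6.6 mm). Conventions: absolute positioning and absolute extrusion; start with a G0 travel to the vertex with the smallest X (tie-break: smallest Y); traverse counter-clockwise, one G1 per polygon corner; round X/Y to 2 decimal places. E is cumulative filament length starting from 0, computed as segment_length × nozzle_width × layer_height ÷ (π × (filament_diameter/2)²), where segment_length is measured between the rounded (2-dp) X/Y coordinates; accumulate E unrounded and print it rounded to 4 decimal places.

G0 X0.00 Y0.00 Z6.60
G1 X9.00 Y0.00 E0.2993
G1 X9.00 Y6.50 E0.5155
G1 X3.00 Y6.50 E0.7151
G1 X3.00 Y11.00 E0.8648
G1 X0.00 Y11.00 E0.9645
G1 X0.00 Y0.00 E1.3304

At z = 6.6 mm: the cube (footprint 9×11) is included at this height; the cube at (3, 6.5) (footprint 12×25.5) is included at this height; Subtracting the remaining from the first: starting from the 9×11 cube, the 12×25.5 cube at (3, 6.5) partially overlaps it — only the 27.00 mm² overlap (of its 306.00 mm²) is removed, clipping the outline — 1 connected region. The outline is a single polygon with 6 vertices. Extrusion per mm of travel: 0.8 × 0.1 / (π × 0.875²) = 0.033260. Accumulating E over each segment gives final E = 1.3304.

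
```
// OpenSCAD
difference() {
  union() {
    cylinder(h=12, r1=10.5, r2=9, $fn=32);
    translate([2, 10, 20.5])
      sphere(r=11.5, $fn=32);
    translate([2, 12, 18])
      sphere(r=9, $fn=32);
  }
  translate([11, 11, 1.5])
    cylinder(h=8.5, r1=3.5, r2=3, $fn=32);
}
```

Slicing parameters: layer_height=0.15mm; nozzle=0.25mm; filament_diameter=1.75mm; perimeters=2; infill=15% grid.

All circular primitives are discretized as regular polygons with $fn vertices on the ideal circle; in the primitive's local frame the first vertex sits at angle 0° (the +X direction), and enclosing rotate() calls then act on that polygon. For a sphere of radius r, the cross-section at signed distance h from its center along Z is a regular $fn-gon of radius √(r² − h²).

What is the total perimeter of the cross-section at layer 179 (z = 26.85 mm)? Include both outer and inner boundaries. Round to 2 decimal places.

At z = 26.85 mm: the cone does not reach this height (z outside [0, 12]); the r=11.5 sphere at (2, 10) slices to a regular 32-gon of circumradius 9.588 (√(r²−h²) with h=6.35 from center) (perimeter = 2·32·9.588·sin(180°/32) = 60.15 mm); the r=9 sphere at (2, 12) contributes a regular 32-gon of circumradius √(9²−8.85²) = 1.636 (perimeter = 2·32·1.636·sin(180°/32) = 10.26 mm); Merging all regions: the r=9 sphere at (2, 12) lies entirely inside the r=11.5 sphere at (2, 10), so the union is just the r=11.5 sphere at (2, 10) — boundary = 60.15 mm; the cone at (11, 11) does not reach this height (z outside [1.5, 10]); Subtracting the remaining from the first: none of the subtracted shapes is present at this height, so that combined region is unchanged — boundary = 60.15 mm. Overall, the cross-section is a single solid region. Total boundary length (outer) = 60.15 mm.

60.15 mm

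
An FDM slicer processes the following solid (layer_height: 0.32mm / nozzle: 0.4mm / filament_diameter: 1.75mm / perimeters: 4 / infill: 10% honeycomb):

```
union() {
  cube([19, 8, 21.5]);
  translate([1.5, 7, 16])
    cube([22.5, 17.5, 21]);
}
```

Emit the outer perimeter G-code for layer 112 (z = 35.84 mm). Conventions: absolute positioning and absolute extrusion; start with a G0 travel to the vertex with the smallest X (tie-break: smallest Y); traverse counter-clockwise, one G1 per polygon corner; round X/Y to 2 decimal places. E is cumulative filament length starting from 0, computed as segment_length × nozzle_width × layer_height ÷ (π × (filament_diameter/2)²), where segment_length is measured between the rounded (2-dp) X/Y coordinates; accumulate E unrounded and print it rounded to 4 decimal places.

G0 X1.50 Y7.00 Z35.84
G1 X24.00 Y7.00 E1.1974
G1 X24.00 Y24.50 E2.1286
G1 X1.50 Y24.50 E3.3260
G1 X1.50 Y7.00 E4.2573

At z = 35.84 mm: the cube does not reach this height (z outside [0, 21.5]); the cube at (1.5, 7) is present — its section is the full 22.5×17.5 rectangle; Merging all regions: only the 22.5×17.5 cube at (1.5, 7) is present, so the union is just that shape — 1 connected region. The outline is a single polygon with 4 vertices. Extrusion per mm of travel: 0.4 × 0.32 / (π × 0.875²) = 0.053216. Accumulating E over each segment gives final E = 4.2573.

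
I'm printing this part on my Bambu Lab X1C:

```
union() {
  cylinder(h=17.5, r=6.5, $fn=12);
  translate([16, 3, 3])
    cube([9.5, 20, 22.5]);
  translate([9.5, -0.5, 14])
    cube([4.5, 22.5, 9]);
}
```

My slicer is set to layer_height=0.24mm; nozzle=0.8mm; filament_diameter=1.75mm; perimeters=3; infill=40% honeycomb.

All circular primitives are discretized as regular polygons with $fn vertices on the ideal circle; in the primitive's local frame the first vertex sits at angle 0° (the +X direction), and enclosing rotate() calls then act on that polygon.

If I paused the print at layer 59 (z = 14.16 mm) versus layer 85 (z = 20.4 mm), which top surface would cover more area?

Layer 59 (z = 14.16): the cylinder: section is a regular 12-gon, circumradius r=6.5 (area = (12/2)·6.500²·sin(360°/12) = 126.75 mm²); the cube at (16, 3) is present — its section is the full 9.5×20 rectangle (area 190.00 mm²); the 4.5×22.5 cube at (9.5, -0.5) contributes its full rectangle (area 101.25 mm²); Merging all regions: the 3 present regions are separate (no shared area or edge), so areas and boundary lengths simply add and each stays a separate island — area = 418.00 mm². So its area = 418.00 mm². Layer 85 (z = 20.4): the cylinder is not intersected at this z (z outside [0, 17.5]); the 9.5×20 cube at (16, 3) contributes its full rectangle (area 190.00 mm²); the 4.5×22.5 cube at (9.5, -0.5) contributes its full rectangle (area 101.25 mm²); Taking the union: the 2 present regions are separate (no shared area or edge), so areas and boundary lengths simply add and each stays a separate island — area = 291.25 mm². So its area = 291.25 mm². Layer 59 is larger (418.00 vs 291.25 mm²).

layer 59 (z = 14.16 mm)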